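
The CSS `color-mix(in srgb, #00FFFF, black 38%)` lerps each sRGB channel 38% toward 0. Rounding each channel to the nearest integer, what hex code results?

#009E9E

#00FFFF is rgb(0, 255, 255).
A 38% shade moves each channel 38% toward 0:
  R: 0 + 0.38×(0−0) = 0 + 0 = 0 → 0
  G: 255 + 0.38×(0−255) = 255 − 96.9 = 158.1 → 158
  B: 255 + 0.38×(0−255) = 255 − 96.9 = 158.1 → 158
rgb(0, 158, 158) = #009E9E.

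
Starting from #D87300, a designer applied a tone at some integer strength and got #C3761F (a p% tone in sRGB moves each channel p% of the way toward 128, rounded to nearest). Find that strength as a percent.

24%

#D87300 is rgb(216, 115, 0); #C3761F is rgb(195, 118, 31).
On the B channel (widest range): 31 ≈ 0 + (p/100)(128 − 0), so p ≈ 100×(31 − 0)/(128 − 0) = 3100/128 = 24.22.
p = 24 reproduces all three channels after rounding.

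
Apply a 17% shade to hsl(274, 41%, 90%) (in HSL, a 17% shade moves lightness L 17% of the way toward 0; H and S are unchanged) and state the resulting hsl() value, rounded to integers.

hsl(274, 41%, 75%)

L moves 17% from 90 toward 0: 90 − 15.3 = 74.7 → 75.
H and S are unchanged.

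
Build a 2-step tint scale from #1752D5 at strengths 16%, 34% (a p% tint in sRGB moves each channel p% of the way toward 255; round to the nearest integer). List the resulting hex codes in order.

#3C6EDC, #668DE3

#1752D5 is rgb(23, 82, 213).
16%: (23 + 37.12 = 60.12→60, 82 + 27.68 = 109.68→110, 213 + 6.72 = 219.72→220) → #3C6EDC
34%: (23 + 78.88 = 101.88→102, 82 + 58.82 = 140.82→141, 213 + 14.28 = 227.28→227) → #668DE3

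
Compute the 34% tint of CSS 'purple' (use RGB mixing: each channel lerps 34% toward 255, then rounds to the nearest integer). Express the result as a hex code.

#ab57ab

CSS purple is rgb(128, 0, 128).
Lerp each channel 34% toward 255:
  R: 128 + 43.18 = 171.18 → 171
  G: 0 + 0.34×(255−0) = 0 + 86.7 = 86.7 → 87
  B: 128 + 43.18 = 171.18 → 171
rgb(171, 87, 171) = #ab57ab.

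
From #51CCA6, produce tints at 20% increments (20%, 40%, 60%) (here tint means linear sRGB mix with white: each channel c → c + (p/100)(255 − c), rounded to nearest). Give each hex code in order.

#51CCA6 is rgb(81, 204, 166).
20%: (81 + 34.8 = 115.8→116, 204 + 10.2 = 214.2→214, 166 + 17.8 = 183.8→184) → #74D6B8
40%: (81 + 69.6 = 150.6→151, 204 + 20.4 = 224.4→224, 166 + 35.6 = 201.6→202) → #97E0CA
60%: (81 + 104.4 = 185.4→185, 204 + 30.6 = 234.6→235, 166 + 53.4 = 219.4→219) → #B9EBDB

#74D6B8, #97E0CA, #B9EBDB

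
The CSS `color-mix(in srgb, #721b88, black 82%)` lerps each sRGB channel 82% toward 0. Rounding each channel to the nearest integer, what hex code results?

#150518

#721b88 is rgb(114, 27, 136).
Lerp each channel 82% toward 0:
  R: 114 − 93.48 = 20.52 → 21
  G: 27 + 0.82×(0−27) = 27 − 22.14 = 4.86 → 5
  B: 136 + 0.82×(0−136) = 136 − 111.52 = 24.48 → 24
rgb(21, 5, 24) = #150518.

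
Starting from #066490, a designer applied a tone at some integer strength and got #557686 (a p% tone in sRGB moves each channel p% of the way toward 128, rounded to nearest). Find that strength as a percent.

65%

#066490 is rgb(6, 100, 144); #557686 is rgb(85, 118, 134).
On the R channel (widest range): 85 ≈ 6 + (p/100)(128 − 6), so p ≈ 100×(85 − 6)/(128 − 6) = 7900/122 = 64.75.
p = 65 reproduces all three channels after rounding.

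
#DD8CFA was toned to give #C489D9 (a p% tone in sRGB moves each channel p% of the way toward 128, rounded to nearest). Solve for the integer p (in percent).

#DD8CFA is rgb(221, 140, 250); #C489D9 is rgb(196, 137, 217).
On the B channel (widest range): 217 ≈ 250 + (p/100)(128 − 250), so p ≈ 100×(217 − 250)/(128 − 250) = -3300/-122 = 27.05.
p = 27 reproduces all three channels after rounding.

27%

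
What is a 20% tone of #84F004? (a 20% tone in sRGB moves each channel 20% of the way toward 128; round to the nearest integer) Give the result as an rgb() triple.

rgb(131, 218, 29)

#84F004 is rgb(132, 240, 4).
Lerp each channel 20% toward 128:
  R: 132 − 0.8 = 131.2 → 131
  G: 240 + 0.2×(128−240) = 240 − 22.4 = 217.6 → 218
  B: 4 + 0.2×(128−4) = 4 + 24.8 = 28.8 → 29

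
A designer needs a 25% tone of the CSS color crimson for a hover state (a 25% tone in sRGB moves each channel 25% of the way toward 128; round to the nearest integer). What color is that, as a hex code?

CSS crimson is rgb(220, 20, 60).
Lerp each channel 25% toward 128:
  R: 220 − 23 = 197 → 197
  G: 20 + 0.25×(128−20) = 20 + 27 = 47 → 47
  B: 60 + 0.25×(128−60) = 60 + 17 = 77 → 77
rgb(197, 47, 77) = #c52f4d.

#c52f4d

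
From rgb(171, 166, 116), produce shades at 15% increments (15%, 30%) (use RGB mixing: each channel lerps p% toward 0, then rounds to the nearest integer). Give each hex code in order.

15%: (171 − 25.65 = 145.35→145, 166 − 24.9 = 141.1→141, 116 − 17.4 = 98.6→99) → #918D63
30%: (171 − 51.3 = 119.7→120, 166 − 49.8 = 116.2→116, 116 − 34.8 = 81.2→81) → #787451

#918D63, #787451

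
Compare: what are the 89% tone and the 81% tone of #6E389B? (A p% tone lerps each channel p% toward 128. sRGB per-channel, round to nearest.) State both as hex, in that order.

#6E389B is rgb(110, 56, 155).
89% tone:
  R: 110 + 16.02 = 126.02 → 126
  G: 56 + 0.89×(128−56) = 56 + 64.08 = 120.08 → 120
  B: 155 + 0.89×(128−155) = 155 − 24.03 = 130.97 → 131
  → #7E7883
81% tone:
  R: 110 + 14.58 = 124.58 → 125
  G: 56 + 58.32 = 114.32 → 114
  B: 155 − 21.87 = 133.13 → 133
  → #7D7285

#7E7883, #7D7285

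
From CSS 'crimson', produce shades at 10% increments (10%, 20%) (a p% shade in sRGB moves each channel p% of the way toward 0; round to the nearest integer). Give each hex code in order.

CSS crimson is rgb(220, 20, 60).
10%: (220 − 22 = 198→198, 20 − 2 = 18→18, 60 − 6 = 54→54) → #c61236
20%: (220 − 44 = 176→176, 20 − 4 = 16→16, 60 − 12 = 48→48) → #b01030

#c61236, #b01030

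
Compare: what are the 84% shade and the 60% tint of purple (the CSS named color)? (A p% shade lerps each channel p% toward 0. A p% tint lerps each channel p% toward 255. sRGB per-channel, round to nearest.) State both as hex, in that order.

#140014, #CC99CC

CSS purple is rgb(128, 0, 128).
84% shade:
  R: 128 + 0.84×(0−128) = 128 − 107.52 = 20.48 → 20
  G: 0 + 0.84×(0−0) = 0 + 0 = 0 → 0
  B: 128 − 107.52 = 20.48 → 20
  → #140014
60% tint:
  R: 128 + 0.6×(255−128) = 128 + 76.2 = 204.2 → 204
  G: 0 + 0.6×(255−0) = 0 + 153 = 153 → 153
  B: 128 + 0.6×(255−128) = 128 + 76.2 = 204.2 → 204
  → #CC99CC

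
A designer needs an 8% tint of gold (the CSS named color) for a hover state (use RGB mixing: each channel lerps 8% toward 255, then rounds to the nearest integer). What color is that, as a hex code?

CSS gold is rgb(255, 215, 0).
An 8% tint moves each channel 8% toward 255:
  R: 255 + 0.08×(255−255) = 255 + 0 = 255 → 255
  G: 215 + 0.08×(255−215) = 215 + 3.2 = 218.2 → 218
  B: 0 + 20.4 = 20.4 → 20
rgb(255, 218, 20) = #FFDA14.

#FFDA14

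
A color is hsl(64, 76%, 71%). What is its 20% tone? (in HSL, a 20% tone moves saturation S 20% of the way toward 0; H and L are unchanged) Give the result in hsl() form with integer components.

hsl(64, 61%, 71%)

S moves 20% from 76 toward 0: 76 − 15.2 = 60.8 → 61.
H and L are unchanged.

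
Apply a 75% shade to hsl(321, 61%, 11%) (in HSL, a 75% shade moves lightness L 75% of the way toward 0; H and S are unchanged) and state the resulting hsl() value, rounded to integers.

L moves 75% from 11 toward 0: 11 − 8.25 = 2.75 → 3.
H and S are unchanged.

hsl(321, 61%, 3%)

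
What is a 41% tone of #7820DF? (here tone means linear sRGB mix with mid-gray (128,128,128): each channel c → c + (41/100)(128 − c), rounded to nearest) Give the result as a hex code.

#7820DF is rgb(120, 32, 223).
Per channel, c → c + 0.41(128 − c):
  R: 120 + 3.28 = 123.28 → 123
  G: 32 + 39.36 = 71.36 → 71
  B: 223 + 0.41×(128−223) = 223 − 38.95 = 184.05 → 184
rgb(123, 71, 184) = #7B47B8.

#7B47B8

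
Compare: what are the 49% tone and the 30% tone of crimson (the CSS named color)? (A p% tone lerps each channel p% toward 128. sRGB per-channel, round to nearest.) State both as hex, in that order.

#AF495D, #C03450

CSS crimson is rgb(220, 20, 60).
49% tone:
  R: 220 − 45.08 = 174.92 → 175
  G: 20 + 52.92 = 72.92 → 73
  B: 60 + 0.49×(128−60) = 60 + 33.32 = 93.32 → 93
  → #AF495D
30% tone:
  R: 220 + 0.3×(128−220) = 220 − 27.6 = 192.4 → 192
  G: 20 + 32.4 = 52.4 → 52
  B: 60 + 20.4 = 80.4 → 80
  → #C03450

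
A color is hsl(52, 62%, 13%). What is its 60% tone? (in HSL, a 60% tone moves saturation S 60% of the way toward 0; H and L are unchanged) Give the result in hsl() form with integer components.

S moves 60% from 62 toward 0: 62 − 37.2 = 24.8 → 25.
H and L are unchanged.

hsl(52, 25%, 13%)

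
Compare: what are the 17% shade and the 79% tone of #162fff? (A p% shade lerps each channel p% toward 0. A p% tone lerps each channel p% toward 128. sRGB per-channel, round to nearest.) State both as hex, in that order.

#162fff is rgb(22, 47, 255).
17% shade:
  R: 22 − 3.74 = 18.26 → 18
  G: 47 + 0.17×(0−47) = 47 − 7.99 = 39.01 → 39
  B: 255 − 43.35 = 211.65 → 212
  → #1227d4
79% tone:
  R: 22 + 83.74 = 105.74 → 106
  G: 47 + 63.99 = 110.99 → 111
  B: 255 − 100.33 = 154.67 → 155
  → #6a6f9b

#1227d4, #6a6f9b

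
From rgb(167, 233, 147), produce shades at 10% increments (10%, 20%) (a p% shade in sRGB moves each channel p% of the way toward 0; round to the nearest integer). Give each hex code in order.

10%: (167 − 16.7 = 150.3→150, 233 − 23.3 = 209.7→210, 147 − 14.7 = 132.3→132) → #96D284
20%: (167 − 33.4 = 133.6→134, 233 − 46.6 = 186.4→186, 147 − 29.4 = 117.6→118) → #86BA76

#96D284, #86BA76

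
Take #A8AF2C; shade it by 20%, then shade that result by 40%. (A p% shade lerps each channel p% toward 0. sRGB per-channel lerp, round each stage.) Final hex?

#505415

#A8AF2C is rgb(168, 175, 44).
A 20% shade moves each channel 20% toward 0:
  R: 168 − 33.6 = 134.4 → 134
  G: 175 − 35 = 140 → 140
  B: 44 − 8.8 = 35.2 → 35
After the shade: rgb(134, 140, 35) = #868C23.
A 40% shade moves each channel 40% toward 0:
  R: 134 − 53.6 = 80.4 → 80
  G: 140 − 56 = 84 → 84
  B: 35 + 0.4×(0−35) = 35 − 14 = 21 → 21
rgb(80, 84, 21) = #505415.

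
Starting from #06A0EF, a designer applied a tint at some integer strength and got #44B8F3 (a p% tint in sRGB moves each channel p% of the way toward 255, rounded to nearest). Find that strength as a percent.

25%

#06A0EF is rgb(6, 160, 239); #44B8F3 is rgb(68, 184, 243).
On the R channel (widest range): 68 ≈ 6 + (p/100)(255 − 6), so p ≈ 100×(68 − 6)/(255 − 6) = 6200/249 = 24.90.
p = 25 reproduces all three channels after rounding.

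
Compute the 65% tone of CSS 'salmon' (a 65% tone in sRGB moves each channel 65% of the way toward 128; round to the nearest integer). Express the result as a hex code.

#ab807b

CSS salmon is rgb(250, 128, 114).
Per channel, c → c + 0.65(128 − c):
  R: 250 + 0.65×(128−250) = 250 − 79.3 = 170.7 → 171
  G: 128 + 0.65×(128−128) = 128 + 0 = 128 → 128
  B: 114 + 9.1 = 123.1 → 123
rgb(171, 128, 123) = #ab807b.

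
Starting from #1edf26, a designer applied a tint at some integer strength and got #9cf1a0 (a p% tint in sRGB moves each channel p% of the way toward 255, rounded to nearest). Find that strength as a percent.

56%

#1edf26 is rgb(30, 223, 38); #9cf1a0 is rgb(156, 241, 160).
On the R channel (widest range): 156 ≈ 30 + (p/100)(255 − 30), so p ≈ 100×(156 − 30)/(255 − 30) = 12600/225 = 56.00.
p = 56 reproduces all three channels after rounding.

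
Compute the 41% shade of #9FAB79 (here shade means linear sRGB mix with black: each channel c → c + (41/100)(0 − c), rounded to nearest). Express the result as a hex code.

#9FAB79 is rgb(159, 171, 121).
Lerp each channel 41% toward 0:
  R: 159 + 0.41×(0−159) = 159 − 65.19 = 93.81 → 94
  G: 171 + 0.41×(0−171) = 171 − 70.11 = 100.89 → 101
  B: 121 − 49.61 = 71.39 → 71
rgb(94, 101, 71) = #5E6547.

#5E6547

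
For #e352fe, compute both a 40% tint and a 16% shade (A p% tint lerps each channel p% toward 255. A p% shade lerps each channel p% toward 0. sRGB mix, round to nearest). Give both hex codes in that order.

#e352fe is rgb(227, 82, 254).
40% tint:
  R: 227 + 11.2 = 238.2 → 238
  G: 82 + 0.4×(255−82) = 82 + 69.2 = 151.2 → 151
  B: 254 + 0.4 = 254.4 → 254
  → #ee97fe
16% shade:
  R: 227 − 36.32 = 190.68 → 191
  G: 82 + 0.16×(0−82) = 82 − 13.12 = 68.88 → 69
  B: 254 + 0.16×(0−254) = 254 − 40.64 = 213.36 → 213
  → #bf45d5

#ee97fe, #bf45d5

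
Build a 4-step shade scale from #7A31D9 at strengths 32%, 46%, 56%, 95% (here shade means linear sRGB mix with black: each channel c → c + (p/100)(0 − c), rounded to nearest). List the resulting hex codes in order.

#7A31D9 is rgb(122, 49, 217).
32%: (122 − 39.04 = 82.96→83, 49 − 15.68 = 33.32→33, 217 − 69.44 = 147.56→148) → #532194
46%: (122 − 56.12 = 65.88→66, 49 − 22.54 = 26.46→26, 217 − 99.82 = 117.18→117) → #421A75
56%: (122 − 68.32 = 53.68→54, 49 − 27.44 = 21.56→22, 217 − 121.52 = 95.48→95) → #36165F
95%: (122 − 115.9 = 6.1→6, 49 − 46.55 = 2.45→2, 217 − 206.15 = 10.85→11) → #06020B

#532194, #421A75, #36165F, #06020B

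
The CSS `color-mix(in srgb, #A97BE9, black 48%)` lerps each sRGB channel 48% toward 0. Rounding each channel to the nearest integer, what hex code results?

#584079

#A97BE9 is rgb(169, 123, 233).
Per channel, c → c + 0.48(0 − c):
  R: 169 + 0.48×(0−169) = 169 − 81.12 = 87.88 → 88
  G: 123 + 0.48×(0−123) = 123 − 59.04 = 63.96 → 64
  B: 233 + 0.48×(0−233) = 233 − 111.84 = 121.16 → 121
rgb(88, 64, 121) = #584079.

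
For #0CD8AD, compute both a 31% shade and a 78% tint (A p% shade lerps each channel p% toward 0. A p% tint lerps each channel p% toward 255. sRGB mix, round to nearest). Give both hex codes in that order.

#0CD8AD is rgb(12, 216, 173).
31% shade:
  R: 12 − 3.72 = 8.28 → 8
  G: 216 + 0.31×(0−216) = 216 − 66.96 = 149.04 → 149
  B: 173 + 0.31×(0−173) = 173 − 53.63 = 119.37 → 119
  → #089577
78% tint:
  R: 12 + 0.78×(255−12) = 12 + 189.54 = 201.54 → 202
  G: 216 + 0.78×(255−216) = 216 + 30.42 = 246.42 → 246
  B: 173 + 63.96 = 236.96 → 237
  → #CAF6ED

#089577, #CAF6ED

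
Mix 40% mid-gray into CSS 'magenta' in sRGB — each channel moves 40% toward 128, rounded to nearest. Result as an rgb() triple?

rgb(204, 51, 204)

CSS magenta is rgb(255, 0, 255).
Lerp each channel 40% toward 128:
  R: 255 − 50.8 = 204.2 → 204
  G: 0 + 0.4×(128−0) = 0 + 51.2 = 51.2 → 51
  B: 255 + 0.4×(128−255) = 255 − 50.8 = 204.2 → 204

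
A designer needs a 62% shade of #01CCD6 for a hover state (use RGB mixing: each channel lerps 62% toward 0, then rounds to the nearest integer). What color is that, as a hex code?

#01CCD6 is rgb(1, 204, 214).
Lerp each channel 62% toward 0:
  R: 1 + 0.62×(0−1) = 1 − 0.62 = 0.38 → 0
  G: 204 − 126.48 = 77.52 → 78
  B: 214 + 0.62×(0−214) = 214 − 132.68 = 81.32 → 81
rgb(0, 78, 81) = #004E51.

#004E51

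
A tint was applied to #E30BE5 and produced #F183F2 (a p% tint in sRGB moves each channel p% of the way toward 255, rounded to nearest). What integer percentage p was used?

#E30BE5 is rgb(227, 11, 229); #F183F2 is rgb(241, 131, 242).
On the G channel (widest range): 131 ≈ 11 + (p/100)(255 − 11), so p ≈ 100×(131 − 11)/(255 − 11) = 12000/244 = 49.18.
p = 49 reproduces all three channels after rounding.

49%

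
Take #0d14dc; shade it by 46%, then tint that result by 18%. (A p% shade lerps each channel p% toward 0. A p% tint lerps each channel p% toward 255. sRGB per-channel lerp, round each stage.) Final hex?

#0d14dc is rgb(13, 20, 220).
A 46% shade moves each channel 46% toward 0:
  R: 13 − 5.98 = 7.02 → 7
  G: 20 + 0.46×(0−20) = 20 − 9.2 = 10.8 → 11
  B: 220 + 0.46×(0−220) = 220 − 101.2 = 118.8 → 119
After the shade: rgb(7, 11, 119) = #070b77.
Lerp each channel 18% toward 255:
  R: 7 + 44.64 = 51.64 → 52
  G: 11 + 0.18×(255−11) = 11 + 43.92 = 54.92 → 55
  B: 119 + 24.48 = 143.48 → 143
rgb(52, 55, 143) = #34378f.

#34378f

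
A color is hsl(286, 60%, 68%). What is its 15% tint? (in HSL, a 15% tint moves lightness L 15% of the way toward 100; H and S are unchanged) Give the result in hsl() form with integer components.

L moves 15% from 68 toward 100: 68 + 4.8 = 72.8 → 73.
H and S are unchanged.

hsl(286, 60%, 73%)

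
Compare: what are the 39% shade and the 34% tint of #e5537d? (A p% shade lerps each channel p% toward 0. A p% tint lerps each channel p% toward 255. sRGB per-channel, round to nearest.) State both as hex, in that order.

#8c334c, #ee8da9

#e5537d is rgb(229, 83, 125).
39% shade:
  R: 229 − 89.31 = 139.69 → 140
  G: 83 + 0.39×(0−83) = 83 − 32.37 = 50.63 → 51
  B: 125 + 0.39×(0−125) = 125 − 48.75 = 76.25 → 76
  → #8c334c
34% tint:
  R: 229 + 0.34×(255−229) = 229 + 8.84 = 237.84 → 238
  G: 83 + 58.48 = 141.48 → 141
  B: 125 + 44.2 = 169.2 → 169
  → #ee8da9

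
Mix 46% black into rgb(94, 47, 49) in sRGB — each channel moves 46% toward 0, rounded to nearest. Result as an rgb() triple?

A 46% shade moves each channel 46% toward 0:
  R: 94 + 0.46×(0−94) = 94 − 43.24 = 50.76 → 51
  G: 47 − 21.62 = 25.38 → 25
  B: 49 + 0.46×(0−49) = 49 − 22.54 = 26.46 → 26

rgb(51, 25, 26)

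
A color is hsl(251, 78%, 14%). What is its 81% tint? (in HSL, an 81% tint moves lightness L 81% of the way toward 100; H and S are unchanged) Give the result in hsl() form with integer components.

L moves 81% from 14 toward 100: 14 + 69.66 = 83.66 → 84.
H and S are unchanged.

hsl(251, 78%, 84%)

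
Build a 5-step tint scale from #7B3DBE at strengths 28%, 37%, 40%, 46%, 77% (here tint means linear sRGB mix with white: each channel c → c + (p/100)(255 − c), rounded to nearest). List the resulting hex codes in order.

#7B3DBE is rgb(123, 61, 190).
28%: (123 + 36.96 = 159.96→160, 61 + 54.32 = 115.32→115, 190 + 18.2 = 208.2→208) → #A073D0
37%: (123 + 48.84 = 171.84→172, 61 + 71.78 = 132.78→133, 190 + 24.05 = 214.05→214) → #AC85D6
40%: (123 + 52.8 = 175.8→176, 61 + 77.6 = 138.6→139, 190 + 26 = 216→216) → #B08BD8
46%: (123 + 60.72 = 183.72→184, 61 + 89.24 = 150.24→150, 190 + 29.9 = 219.9→220) → #B896DC
77%: (123 + 101.64 = 224.64→225, 61 + 149.38 = 210.38→210, 190 + 50.05 = 240.05→240) → #E1D2F0

#A073D0, #AC85D6, #B08BD8, #B896DC, #E1D2F0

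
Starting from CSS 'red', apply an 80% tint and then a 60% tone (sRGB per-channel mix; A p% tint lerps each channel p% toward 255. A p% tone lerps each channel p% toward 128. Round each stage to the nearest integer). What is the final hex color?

#B39E9E

CSS red is rgb(255, 0, 0).
Lerp each channel 80% toward 255:
  R: 255 + 0 = 255 → 255
  G: 0 + 0.8×(255−0) = 0 + 204 = 204 → 204
  B: 0 + 0.8×(255−0) = 0 + 204 = 204 → 204
After the tint: rgb(255, 204, 204) = #FFCCCC.
Per channel, c → c + 0.6(128 − c):
  R: 255 + 0.6×(128−255) = 255 − 76.2 = 178.8 → 179
  G: 204 − 45.6 = 158.4 → 158
  B: 204 + 0.6×(128−204) = 204 − 45.6 = 158.4 → 158
rgb(179, 158, 158) = #B39E9E.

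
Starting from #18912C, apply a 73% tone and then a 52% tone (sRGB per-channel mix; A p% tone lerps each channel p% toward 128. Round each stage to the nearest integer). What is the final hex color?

#738275

#18912C is rgb(24, 145, 44).
Per channel, c → c + 0.73(128 − c):
  R: 24 + 0.73×(128−24) = 24 + 75.92 = 99.92 → 100
  G: 145 − 12.41 = 132.59 → 133
  B: 44 + 0.73×(128−44) = 44 + 61.32 = 105.32 → 105
After the tone: rgb(100, 133, 105) = #648569.
A 52% tone moves each channel 52% toward 128:
  R: 100 + 0.52×(128−100) = 100 + 14.56 = 114.56 → 115
  G: 133 − 2.6 = 130.4 → 130
  B: 105 + 0.52×(128−105) = 105 + 11.96 = 116.96 → 117
rgb(115, 130, 117) = #738275.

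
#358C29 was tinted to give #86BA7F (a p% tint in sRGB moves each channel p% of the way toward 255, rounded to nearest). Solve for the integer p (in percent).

40%

#358C29 is rgb(53, 140, 41); #86BA7F is rgb(134, 186, 127).
On the B channel (widest range): 127 ≈ 41 + (p/100)(255 − 41), so p ≈ 100×(127 − 41)/(255 − 41) = 8600/214 = 40.19.
p = 40 reproduces all three channels after rounding.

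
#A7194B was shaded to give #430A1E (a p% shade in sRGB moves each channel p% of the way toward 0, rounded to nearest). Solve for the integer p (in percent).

60%

#A7194B is rgb(167, 25, 75); #430A1E is rgb(67, 10, 30).
On the R channel (widest range): 67 ≈ 167 + (p/100)(0 − 167), so p ≈ 100×(67 − 167)/(0 − 167) = -10000/-167 = 59.88.
p = 60 reproduces all three channels after rounding.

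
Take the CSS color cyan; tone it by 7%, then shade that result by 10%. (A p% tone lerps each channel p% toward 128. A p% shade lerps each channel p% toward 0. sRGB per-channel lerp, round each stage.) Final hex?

#08DDDD

CSS cyan is rgb(0, 255, 255).
A 7% tone moves each channel 7% toward 128:
  R: 0 + 0.07×(128−0) = 0 + 8.96 = 8.96 → 9
  G: 255 + 0.07×(128−255) = 255 − 8.89 = 246.11 → 246
  B: 255 + 0.07×(128−255) = 255 − 8.89 = 246.11 → 246
After the tone: rgb(9, 246, 246) = #09F6F6.
Per channel, c → c + 0.1(0 − c):
  R: 9 + 0.1×(0−9) = 9 − 0.9 = 8.1 → 8
  G: 246 + 0.1×(0−246) = 246 − 24.6 = 221.4 → 221
  B: 246 − 24.6 = 221.4 → 221
rgb(8, 221, 221) = #08DDDD.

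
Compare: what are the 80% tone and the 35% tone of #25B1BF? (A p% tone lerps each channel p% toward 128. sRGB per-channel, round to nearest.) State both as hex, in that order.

#25B1BF is rgb(37, 177, 191).
80% tone:
  R: 37 + 0.8×(128−37) = 37 + 72.8 = 109.8 → 110
  G: 177 + 0.8×(128−177) = 177 − 39.2 = 137.8 → 138
  B: 191 + 0.8×(128−191) = 191 − 50.4 = 140.6 → 141
  → #6E8A8D
35% tone:
  R: 37 + 31.85 = 68.85 → 69
  G: 177 − 17.15 = 159.85 → 160
  B: 191 − 22.05 = 168.95 → 169
  → #45A0A9

#6E8A8D, #45A0A9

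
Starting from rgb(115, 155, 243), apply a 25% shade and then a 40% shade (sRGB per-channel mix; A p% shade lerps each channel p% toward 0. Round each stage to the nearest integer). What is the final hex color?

Per channel, c → c + 0.25(0 − c):
  R: 115 − 28.75 = 86.25 → 86
  G: 155 + 0.25×(0−155) = 155 − 38.75 = 116.25 → 116
  B: 243 − 60.75 = 182.25 → 182
After the shade: rgb(86, 116, 182) = #5674B6.
A 40% shade moves each channel 40% toward 0:
  R: 86 + 0.4×(0−86) = 86 − 34.4 = 51.6 → 52
  G: 116 + 0.4×(0−116) = 116 − 46.4 = 69.6 → 70
  B: 182 − 72.8 = 109.2 → 109
rgb(52, 70, 109) = #34466D.

#34466D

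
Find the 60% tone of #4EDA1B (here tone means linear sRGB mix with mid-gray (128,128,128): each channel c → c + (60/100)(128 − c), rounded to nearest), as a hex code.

#6CA458

#4EDA1B is rgb(78, 218, 27).
A 60% tone moves each channel 60% toward 128:
  R: 78 + 0.6×(128−78) = 78 + 30 = 108 → 108
  G: 218 − 54 = 164 → 164
  B: 27 + 60.6 = 87.6 → 88
rgb(108, 164, 88) = #6CA458.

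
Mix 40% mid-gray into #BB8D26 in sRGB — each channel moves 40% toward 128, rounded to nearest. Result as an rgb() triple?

rgb(163, 136, 74)

#BB8D26 is rgb(187, 141, 38).
A 40% tone moves each channel 40% toward 128:
  R: 187 + 0.4×(128−187) = 187 − 23.6 = 163.4 → 163
  G: 141 − 5.2 = 135.8 → 136
  B: 38 + 36 = 74 → 74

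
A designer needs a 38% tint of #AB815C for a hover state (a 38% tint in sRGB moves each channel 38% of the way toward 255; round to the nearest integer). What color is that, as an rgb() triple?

#AB815C is rgb(171, 129, 92).
Per channel, c → c + 0.38(255 − c):
  R: 171 + 31.92 = 202.92 → 203
  G: 129 + 0.38×(255−129) = 129 + 47.88 = 176.88 → 177
  B: 92 + 0.38×(255−92) = 92 + 61.94 = 153.94 → 154

rgb(203, 177, 154)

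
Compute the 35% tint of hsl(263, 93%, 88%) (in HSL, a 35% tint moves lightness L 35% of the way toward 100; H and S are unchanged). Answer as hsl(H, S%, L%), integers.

L moves 35% from 88 toward 100: 88 + 4.2 = 92.2 → 92.
H and S are unchanged.

hsl(263, 93%, 92%)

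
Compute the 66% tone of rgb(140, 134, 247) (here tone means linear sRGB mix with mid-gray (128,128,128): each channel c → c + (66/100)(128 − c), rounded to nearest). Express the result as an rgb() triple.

rgb(132, 130, 168)

A 66% tone moves each channel 66% toward 128:
  R: 140 + 0.66×(128−140) = 140 − 7.92 = 132.08 → 132
  G: 134 + 0.66×(128−134) = 134 − 3.96 = 130.04 → 130
  B: 247 + 0.66×(128−247) = 247 − 78.54 = 168.46 → 168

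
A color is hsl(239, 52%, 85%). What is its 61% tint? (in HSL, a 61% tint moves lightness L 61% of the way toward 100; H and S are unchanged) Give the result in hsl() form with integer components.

hsl(239, 52%, 94%)

L moves 61% from 85 toward 100: 85 + 9.15 = 94.15 → 94.
H and S are unchanged.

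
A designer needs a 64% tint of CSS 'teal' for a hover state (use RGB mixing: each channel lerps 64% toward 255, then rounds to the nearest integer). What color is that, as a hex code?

CSS teal is rgb(0, 128, 128).
Lerp each channel 64% toward 255:
  R: 0 + 163.2 = 163.2 → 163
  G: 128 + 0.64×(255−128) = 128 + 81.28 = 209.28 → 209
  B: 128 + 81.28 = 209.28 → 209
rgb(163, 209, 209) = #a3d1d1.

#a3d1d1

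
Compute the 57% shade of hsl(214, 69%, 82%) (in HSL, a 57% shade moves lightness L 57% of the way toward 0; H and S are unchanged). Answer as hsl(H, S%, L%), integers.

L moves 57% from 82 toward 0: 82 − 46.74 = 35.26 → 35.
H and S are unchanged.

hsl(214, 69%, 35%)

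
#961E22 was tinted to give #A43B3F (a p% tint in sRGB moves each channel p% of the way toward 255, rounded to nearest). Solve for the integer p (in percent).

13%

#961E22 is rgb(150, 30, 34); #A43B3F is rgb(164, 59, 63).
On the G channel (widest range): 59 ≈ 30 + (p/100)(255 − 30), so p ≈ 100×(59 − 30)/(255 − 30) = 2900/225 = 12.89.
p = 13 reproduces all three channels after rounding.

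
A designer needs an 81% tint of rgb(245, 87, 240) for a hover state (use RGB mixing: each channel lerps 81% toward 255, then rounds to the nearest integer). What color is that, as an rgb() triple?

Per channel, c → c + 0.81(255 − c):
  R: 245 + 0.81×(255−245) = 245 + 8.1 = 253.1 → 253
  G: 87 + 0.81×(255−87) = 87 + 136.08 = 223.08 → 223
  B: 240 + 12.15 = 252.15 → 252

rgb(253, 223, 252)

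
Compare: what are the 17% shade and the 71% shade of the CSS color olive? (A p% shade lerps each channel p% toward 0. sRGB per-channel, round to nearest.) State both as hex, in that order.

CSS olive is rgb(128, 128, 0).
17% shade:
  R: 128 + 0.17×(0−128) = 128 − 21.76 = 106.24 → 106
  G: 128 + 0.17×(0−128) = 128 − 21.76 = 106.24 → 106
  B: 0 + 0.17×(0−0) = 0 + 0 = 0 → 0
  → #6a6a00
71% shade:
  R: 128 − 90.88 = 37.12 → 37
  G: 128 + 0.71×(0−128) = 128 − 90.88 = 37.12 → 37
  B: 0 + 0.71×(0−0) = 0 + 0 = 0 → 0
  → #252500

#6a6a00, #252500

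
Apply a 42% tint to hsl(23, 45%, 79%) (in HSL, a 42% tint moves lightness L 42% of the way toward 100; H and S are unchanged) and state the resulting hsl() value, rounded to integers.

L moves 42% from 79 toward 100: 79 + 8.82 = 87.82 → 88.
H and S are unchanged.

hsl(23, 45%, 88%)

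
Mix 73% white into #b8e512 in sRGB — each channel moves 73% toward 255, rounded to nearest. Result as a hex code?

#ecf8bf

#b8e512 is rgb(184, 229, 18).
A 73% tint moves each channel 73% toward 255:
  R: 184 + 51.83 = 235.83 → 236
  G: 229 + 0.73×(255−229) = 229 + 18.98 = 247.98 → 248
  B: 18 + 0.73×(255−18) = 18 + 173.01 = 191.01 → 191
rgb(236, 248, 191) = #ecf8bf.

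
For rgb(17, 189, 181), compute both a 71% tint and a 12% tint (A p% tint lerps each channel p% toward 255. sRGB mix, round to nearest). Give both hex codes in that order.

71% tint:
  R: 17 + 0.71×(255−17) = 17 + 168.98 = 185.98 → 186
  G: 189 + 46.86 = 235.86 → 236
  B: 181 + 0.71×(255−181) = 181 + 52.54 = 233.54 → 234
  → #BAECEA
12% tint:
  R: 17 + 28.56 = 45.56 → 46
  G: 189 + 7.92 = 196.92 → 197
  B: 181 + 8.88 = 189.88 → 190
  → #2EC5BE

#BAECEA, #2EC5BE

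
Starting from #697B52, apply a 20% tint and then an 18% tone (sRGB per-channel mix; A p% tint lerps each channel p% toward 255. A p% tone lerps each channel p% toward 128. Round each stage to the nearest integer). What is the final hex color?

#697B52 is rgb(105, 123, 82).
A 20% tint moves each channel 20% toward 255:
  R: 105 + 0.2×(255−105) = 105 + 30 = 135 → 135
  G: 123 + 0.2×(255−123) = 123 + 26.4 = 149.4 → 149
  B: 82 + 34.6 = 116.6 → 117
After the tint: rgb(135, 149, 117) = #879575.
Per channel, c → c + 0.18(128 − c):
  R: 135 + 0.18×(128−135) = 135 − 1.26 = 133.74 → 134
  G: 149 − 3.78 = 145.22 → 145
  B: 117 + 0.18×(128−117) = 117 + 1.98 = 118.98 → 119
rgb(134, 145, 119) = #869177.

#869177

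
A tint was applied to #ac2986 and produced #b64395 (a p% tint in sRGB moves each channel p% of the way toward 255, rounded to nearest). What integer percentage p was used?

12%

#ac2986 is rgb(172, 41, 134); #b64395 is rgb(182, 67, 149).
On the G channel (widest range): 67 ≈ 41 + (p/100)(255 − 41), so p ≈ 100×(67 − 41)/(255 − 41) = 2600/214 = 12.15.
p = 12 reproduces all three channels after rounding.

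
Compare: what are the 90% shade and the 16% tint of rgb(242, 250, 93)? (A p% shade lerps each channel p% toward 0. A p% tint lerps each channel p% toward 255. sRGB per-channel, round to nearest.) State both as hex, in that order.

90% shade:
  R: 242 + 0.9×(0−242) = 242 − 217.8 = 24.2 → 24
  G: 250 + 0.9×(0−250) = 250 − 225 = 25 → 25
  B: 93 − 83.7 = 9.3 → 9
  → #181909
16% tint:
  R: 242 + 0.16×(255−242) = 242 + 2.08 = 244.08 → 244
  G: 250 + 0.8 = 250.8 → 251
  B: 93 + 0.16×(255−93) = 93 + 25.92 = 118.92 → 119
  → #F4FB77

#181909, #F4FB77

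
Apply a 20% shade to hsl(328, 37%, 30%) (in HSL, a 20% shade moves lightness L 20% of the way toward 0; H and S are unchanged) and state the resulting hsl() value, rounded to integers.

L moves 20% from 30 toward 0: 30 − 6 = 24 → 24.
H and S are unchanged.

hsl(328, 37%, 24%)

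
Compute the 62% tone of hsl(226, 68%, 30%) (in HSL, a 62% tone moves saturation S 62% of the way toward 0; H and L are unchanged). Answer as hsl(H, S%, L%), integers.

S moves 62% from 68 toward 0: 68 − 42.16 = 25.84 → 26.
H and L are unchanged.

hsl(226, 26%, 30%)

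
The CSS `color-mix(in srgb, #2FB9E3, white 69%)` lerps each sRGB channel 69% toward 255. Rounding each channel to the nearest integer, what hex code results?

#BFE9F6

#2FB9E3 is rgb(47, 185, 227).
A 69% tint moves each channel 69% toward 255:
  R: 47 + 0.69×(255−47) = 47 + 143.52 = 190.52 → 191
  G: 185 + 48.3 = 233.3 → 233
  B: 227 + 0.69×(255−227) = 227 + 19.32 = 246.32 → 246
rgb(191, 233, 246) = #BFE9F6.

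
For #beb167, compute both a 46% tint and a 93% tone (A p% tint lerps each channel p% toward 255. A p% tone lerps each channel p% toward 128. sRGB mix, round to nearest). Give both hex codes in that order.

#dcd5ad, #84837e

#beb167 is rgb(190, 177, 103).
46% tint:
  R: 190 + 0.46×(255−190) = 190 + 29.9 = 219.9 → 220
  G: 177 + 35.88 = 212.88 → 213
  B: 103 + 0.46×(255−103) = 103 + 69.92 = 172.92 → 173
  → #dcd5ad
93% tone:
  R: 190 + 0.93×(128−190) = 190 − 57.66 = 132.34 → 132
  G: 177 + 0.93×(128−177) = 177 − 45.57 = 131.43 → 131
  B: 103 + 0.93×(128−103) = 103 + 23.25 = 126.25 → 126
  → #84837e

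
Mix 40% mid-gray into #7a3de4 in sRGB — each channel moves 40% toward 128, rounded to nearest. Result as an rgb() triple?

rgb(124, 88, 188)

#7a3de4 is rgb(122, 61, 228).
A 40% tone moves each channel 40% toward 128:
  R: 122 + 0.4×(128−122) = 122 + 2.4 = 124.4 → 124
  G: 61 + 0.4×(128−61) = 61 + 26.8 = 87.8 → 88
  B: 228 + 0.4×(128−228) = 228 − 40 = 188 → 188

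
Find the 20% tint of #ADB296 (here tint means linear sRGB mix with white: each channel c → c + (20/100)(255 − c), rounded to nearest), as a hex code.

#ADB296 is rgb(173, 178, 150).
Per channel, c → c + 0.2(255 − c):
  R: 173 + 16.4 = 189.4 → 189
  G: 178 + 15.4 = 193.4 → 193
  B: 150 + 0.2×(255−150) = 150 + 21 = 171 → 171
rgb(189, 193, 171) = #BDC1AB.

#BDC1AB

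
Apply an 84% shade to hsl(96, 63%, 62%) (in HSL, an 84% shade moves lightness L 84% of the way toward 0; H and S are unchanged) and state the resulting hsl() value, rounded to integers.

L moves 84% from 62 toward 0: 62 − 52.08 = 9.92 → 10.
H and S are unchanged.

hsl(96, 63%, 10%)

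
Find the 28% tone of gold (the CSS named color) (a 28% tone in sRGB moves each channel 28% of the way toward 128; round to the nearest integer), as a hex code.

CSS gold is rgb(255, 215, 0).
Lerp each channel 28% toward 128:
  R: 255 − 35.56 = 219.44 → 219
  G: 215 + 0.28×(128−215) = 215 − 24.36 = 190.64 → 191
  B: 0 + 35.84 = 35.84 → 36
rgb(219, 191, 36) = #dbbf24.

#dbbf24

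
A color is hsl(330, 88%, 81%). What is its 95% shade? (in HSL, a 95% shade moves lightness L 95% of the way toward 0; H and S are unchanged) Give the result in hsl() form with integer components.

L moves 95% from 81 toward 0: 81 − 76.95 = 4.05 → 4.
H and S are unchanged.

hsl(330, 88%, 4%)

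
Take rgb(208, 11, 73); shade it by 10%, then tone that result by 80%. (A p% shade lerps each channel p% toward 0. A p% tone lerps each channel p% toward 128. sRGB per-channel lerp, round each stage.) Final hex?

#8C6874

Per channel, c → c + 0.1(0 − c):
  R: 208 + 0.1×(0−208) = 208 − 20.8 = 187.2 → 187
  G: 11 + 0.1×(0−11) = 11 − 1.1 = 9.9 → 10
  B: 73 + 0.1×(0−73) = 73 − 7.3 = 65.7 → 66
After the shade: rgb(187, 10, 66) = #BB0A42.
Per channel, c → c + 0.8(128 − c):
  R: 187 − 47.2 = 139.8 → 140
  G: 10 + 0.8×(128−10) = 10 + 94.4 = 104.4 → 104
  B: 66 + 49.6 = 115.6 → 116
rgb(140, 104, 116) = #8C6874.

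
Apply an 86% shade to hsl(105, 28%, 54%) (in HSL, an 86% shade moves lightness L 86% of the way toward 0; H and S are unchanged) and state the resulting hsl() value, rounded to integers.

hsl(105, 28%, 8%)

L moves 86% from 54 toward 0: 54 − 46.44 = 7.56 → 8.
H and S are unchanged.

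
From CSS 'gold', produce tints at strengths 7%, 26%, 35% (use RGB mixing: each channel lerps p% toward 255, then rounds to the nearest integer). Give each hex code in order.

#FFDA12, #FFE142, #FFE559

CSS gold is rgb(255, 215, 0).
7%: (255→255, 215 + 2.8 = 217.8→218, 0 + 17.85 = 17.85→18) → #FFDA12
26%: (255→255, 215 + 10.4 = 225.4→225, 0 + 66.3 = 66.3→66) → #FFE142
35%: (255→255, 215 + 14 = 229→229, 0 + 89.25 = 89.25→89) → #FFE559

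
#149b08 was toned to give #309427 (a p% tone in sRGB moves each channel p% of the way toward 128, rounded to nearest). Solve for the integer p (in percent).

26%

#149b08 is rgb(20, 155, 8); #309427 is rgb(48, 148, 39).
On the B channel (widest range): 39 ≈ 8 + (p/100)(128 − 8), so p ≈ 100×(39 − 8)/(128 − 8) = 3100/120 = 25.83.
p = 26 reproduces all three channels after rounding.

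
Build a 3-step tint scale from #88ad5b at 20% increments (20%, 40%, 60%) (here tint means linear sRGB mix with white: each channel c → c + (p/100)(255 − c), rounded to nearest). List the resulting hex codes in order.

#88ad5b is rgb(136, 173, 91).
20%: (136 + 23.8 = 159.8→160, 173 + 16.4 = 189.4→189, 91 + 32.8 = 123.8→124) → #a0bd7c
40%: (136 + 47.6 = 183.6→184, 173 + 32.8 = 205.8→206, 91 + 65.6 = 156.6→157) → #b8ce9d
60%: (136 + 71.4 = 207.4→207, 173 + 49.2 = 222.2→222, 91 + 98.4 = 189.4→189) → #cfdebd

#a0bd7c, #b8ce9d, #cfdebd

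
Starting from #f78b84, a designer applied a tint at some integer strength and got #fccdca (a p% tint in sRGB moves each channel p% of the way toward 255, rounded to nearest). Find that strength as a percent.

57%

#f78b84 is rgb(247, 139, 132); #fccdca is rgb(252, 205, 202).
On the B channel (widest range): 202 ≈ 132 + (p/100)(255 − 132), so p ≈ 100×(202 − 132)/(255 − 132) = 7000/123 = 56.91.
p = 57 reproduces all three channels after rounding.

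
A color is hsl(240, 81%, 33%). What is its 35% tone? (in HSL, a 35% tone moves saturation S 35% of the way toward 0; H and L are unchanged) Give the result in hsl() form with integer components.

S moves 35% from 81 toward 0: 81 − 28.35 = 52.65 → 53.
H and L are unchanged.

hsl(240, 53%, 33%)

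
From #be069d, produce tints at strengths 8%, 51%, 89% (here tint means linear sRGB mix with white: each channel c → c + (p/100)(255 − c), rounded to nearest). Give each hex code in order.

#c31aa5, #df85cf, #f8e4f4

#be069d is rgb(190, 6, 157).
8%: (190 + 5.2 = 195.2→195, 6 + 19.92 = 25.92→26, 157 + 7.84 = 164.84→165) → #c31aa5
51%: (190 + 33.15 = 223.15→223, 6 + 126.99 = 132.99→133, 157 + 49.98 = 206.98→207) → #df85cf
89%: (190 + 57.85 = 247.85→248, 6 + 221.61 = 227.61→228, 157 + 87.22 = 244.22→244) → #f8e4f4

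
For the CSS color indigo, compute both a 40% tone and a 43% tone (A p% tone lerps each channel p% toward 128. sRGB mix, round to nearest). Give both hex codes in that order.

CSS indigo is rgb(75, 0, 130).
40% tone:
  R: 75 + 0.4×(128−75) = 75 + 21.2 = 96.2 → 96
  G: 0 + 0.4×(128−0) = 0 + 51.2 = 51.2 → 51
  B: 130 + 0.4×(128−130) = 130 − 0.8 = 129.2 → 129
  → #603381
43% tone:
  R: 75 + 22.79 = 97.79 → 98
  G: 0 + 0.43×(128−0) = 0 + 55.04 = 55.04 → 55
  B: 130 + 0.43×(128−130) = 130 − 0.86 = 129.14 → 129
  → #623781

#603381, #623781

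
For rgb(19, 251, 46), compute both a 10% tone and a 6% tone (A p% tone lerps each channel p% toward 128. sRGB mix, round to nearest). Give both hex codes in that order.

#1eef36, #1af433

10% tone:
  R: 19 + 0.1×(128−19) = 19 + 10.9 = 29.9 → 30
  G: 251 + 0.1×(128−251) = 251 − 12.3 = 238.7 → 239
  B: 46 + 0.1×(128−46) = 46 + 8.2 = 54.2 → 54
  → #1eef36
6% tone:
  R: 19 + 0.06×(128−19) = 19 + 6.54 = 25.54 → 26
  G: 251 + 0.06×(128−251) = 251 − 7.38 = 243.62 → 244
  B: 46 + 0.06×(128−46) = 46 + 4.92 = 50.92 → 51
  → #1af433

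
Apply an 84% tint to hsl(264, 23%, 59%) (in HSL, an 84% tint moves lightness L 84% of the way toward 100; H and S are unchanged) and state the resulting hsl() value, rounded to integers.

L moves 84% from 59 toward 100: 59 + 34.44 = 93.44 → 93.
H and S are unchanged.

hsl(264, 23%, 93%)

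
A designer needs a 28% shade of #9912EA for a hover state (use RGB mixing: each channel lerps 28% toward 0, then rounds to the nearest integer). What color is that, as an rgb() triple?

#9912EA is rgb(153, 18, 234).
Lerp each channel 28% toward 0:
  R: 153 + 0.28×(0−153) = 153 − 42.84 = 110.16 → 110
  G: 18 − 5.04 = 12.96 → 13
  B: 234 + 0.28×(0−234) = 234 − 65.52 = 168.48 → 168

rgb(110, 13, 168)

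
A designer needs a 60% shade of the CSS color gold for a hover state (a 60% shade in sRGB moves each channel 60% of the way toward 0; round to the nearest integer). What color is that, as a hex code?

#665600

CSS gold is rgb(255, 215, 0).
Lerp each channel 60% toward 0:
  R: 255 + 0.6×(0−255) = 255 − 153 = 102 → 102
  G: 215 − 129 = 86 → 86
  B: 0 + 0 = 0 → 0
rgb(102, 86, 0) = #665600.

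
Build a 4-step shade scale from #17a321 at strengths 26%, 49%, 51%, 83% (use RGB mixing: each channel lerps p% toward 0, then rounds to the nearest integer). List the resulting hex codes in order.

#117918, #0c5311, #0b5010, #041c06

#17a321 is rgb(23, 163, 33).
26%: (23 − 5.98 = 17.02→17, 163 − 42.38 = 120.62→121, 33 − 8.58 = 24.42→24) → #117918
49%: (23 − 11.27 = 11.73→12, 163 − 79.87 = 83.13→83, 33 − 16.17 = 16.83→17) → #0c5311
51%: (23 − 11.73 = 11.27→11, 163 − 83.13 = 79.87→80, 33 − 16.83 = 16.17→16) → #0b5010
83%: (23 − 19.09 = 3.91→4, 163 − 135.29 = 27.71→28, 33 − 27.39 = 5.61→6) → #041c06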